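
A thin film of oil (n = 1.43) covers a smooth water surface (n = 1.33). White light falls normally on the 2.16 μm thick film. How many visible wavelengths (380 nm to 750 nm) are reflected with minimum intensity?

At the upper boundary (n = 1.0 to n = 1.43) the reflected ray undergoes a half-wave phase shift.
At the lower boundary (n = 1.43 to n = 1.33) the reflected ray undergoes no phase shift.
Exactly one π shift → a net half-wave offset.
With one net inversion, destructive interference in reflection requires 2 n t = m λ.
λ = 2 n t / m = 6178 / m nm.
m=8: 772 nm (IR); m=9: 686 nm (visible); m=10: 618 nm (visible); m=11: 562 nm (visible); m=12: 515 nm (visible); m=13: 475 nm (visible); m=14: 441 nm (visible); m=15: 412 nm (visible); m=16: 386 nm (visible); m=17: 363 nm (UV).

8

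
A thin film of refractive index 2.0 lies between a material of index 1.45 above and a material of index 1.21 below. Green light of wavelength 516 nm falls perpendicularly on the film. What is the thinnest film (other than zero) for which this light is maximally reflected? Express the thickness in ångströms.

Ray reflecting at the top interface goes from n = 1.45 toward n = 2.0: a half-wave phase shift.
At the lower boundary (n = 2.0 to n = 1.21) the reflected ray undergoes no phase shift.
The two reflections differ by half a wavelength.
So the condition for constructive reflection is 2 n t = (m + ½) λ.
Minimum at m = 0: t = λ / (4 n) = 516 / (4 × 2.0) = 64.5 nm.

645 Å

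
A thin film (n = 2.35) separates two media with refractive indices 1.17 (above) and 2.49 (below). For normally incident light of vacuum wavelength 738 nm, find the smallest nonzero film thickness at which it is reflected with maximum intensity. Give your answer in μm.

At the upper boundary (n = 1.17 to n = 2.35) the reflected ray undergoes a half-wave phase shift.
Bottom surface (2.35 → 2.49): reflection off a higher-index medium gives a half-wave phase shift.
Net: no relative phase inversion (both shifts match).
For bright reflection here: 2 n t = m λ.
Minimum nonzero at m = 1: t = λ / (2 n) = 738 / (2 × 2.35) = 157 nm.

0.157 μm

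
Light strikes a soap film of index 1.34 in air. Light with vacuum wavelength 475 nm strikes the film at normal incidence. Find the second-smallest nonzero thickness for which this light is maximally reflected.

266 nm

Top surface (1.0 → 1.34): reflection off a higher-index medium gives a half-wave phase shift.
At the lower boundary (n = 1.34 to n = 1.0) the reflected ray undergoes no phase shift.
The two reflections differ by half a wavelength.
With one net inversion, constructive interference in reflection requires 2 n t = (m + ½) λ.
The second-smallest nonzero thickness corresponds to m = 1: t = (m + ½) λ / (2 n) = 1.50 × 475 / (2 × 1.34) = 266 nm.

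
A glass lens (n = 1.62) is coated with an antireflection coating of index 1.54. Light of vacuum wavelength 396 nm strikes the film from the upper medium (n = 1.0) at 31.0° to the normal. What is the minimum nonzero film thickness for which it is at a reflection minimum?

68.2 nm

Ray reflecting at the top interface goes from n = 1.0 toward n = 1.54: a half-wave phase shift.
Ray reflecting at the bottom interface goes from n = 1.54 toward n = 1.62: a half-wave phase shift.
Zero or two π shifts → no net half-wave offset.
With no net inversion, destructive interference in reflection requires 2 n t cos θ_r = (m + ½) λ.
Snell's law: 1.0 sin 31.0° = 1.54 sin θ_r → sin θ_r = 0.334, cos θ_r = 0.942.
Minimum at m = 0: t = λ / (4 n cos θ_r) = 396 / (4 × 1.54 × 0.942) = 68.2 nm.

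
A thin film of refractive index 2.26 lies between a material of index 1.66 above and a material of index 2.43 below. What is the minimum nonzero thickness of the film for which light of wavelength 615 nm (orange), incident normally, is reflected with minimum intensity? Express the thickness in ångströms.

680 Å

At the upper boundary (n = 1.66 to n = 2.26) the reflected ray undergoes a half-wave phase shift.
Ray reflecting at the bottom interface goes from n = 2.26 toward n = 2.43: a half-wave phase shift.
Net: no relative phase inversion (both shifts match).
So the condition for destructive reflection is 2 n t = (m + ½) λ.
Minimum at m = 0: t = λ / (4 n) = 615 / (4 × 2.26) = 68.0 nm.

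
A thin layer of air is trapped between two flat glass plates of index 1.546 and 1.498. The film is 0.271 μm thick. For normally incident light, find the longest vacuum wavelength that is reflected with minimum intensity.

At the upper boundary (n = 1.546 to n = 1.0) the reflected ray undergoes no phase shift.
Ray reflecting at the bottom interface goes from n = 1.0 toward n = 1.498: a half-wave phase shift.
Net: one phase inversion between the two reflected rays.
So the condition for destructive reflection is 2 n t = m λ.
λ = 2 n t / m. The longest wavelength is m = 1: λ = 2 × 1.0 × 271 / 1.00 = 542 nm.

542 nm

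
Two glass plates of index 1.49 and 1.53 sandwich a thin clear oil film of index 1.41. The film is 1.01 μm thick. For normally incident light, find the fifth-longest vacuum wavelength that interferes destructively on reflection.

570 nm

Top surface (1.49 → 1.41): reflection off a lower-index medium gives no phase shift.
Bottom surface (1.41 → 1.53): reflection off a higher-index medium gives a half-wave phase shift.
Exactly one π shift → a net half-wave offset.
For weak reflection here: 2 n t = m λ.
λ = 2 n t / m. The fifth-longest wavelength is m = 5: λ = 2 × 1.41 × 1010 / 5.00 = 570 nm.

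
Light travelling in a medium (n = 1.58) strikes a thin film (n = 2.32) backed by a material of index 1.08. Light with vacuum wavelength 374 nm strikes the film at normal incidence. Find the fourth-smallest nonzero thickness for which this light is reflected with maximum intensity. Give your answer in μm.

0.282 μm

Ray reflecting at the top interface goes from n = 1.58 toward n = 2.32: a half-wave phase shift.
Ray reflecting at the bottom interface goes from n = 2.32 toward n = 1.08: no phase shift.
Exactly one π shift → a net half-wave offset.
With one net inversion, constructive interference in reflection requires 2 n t = (m + ½) λ.
The fourth-smallest nonzero thickness corresponds to m = 3: t = (m + ½) λ / (2 n) = 3.50 × 374 / (2 × 2.32) = 282 nm.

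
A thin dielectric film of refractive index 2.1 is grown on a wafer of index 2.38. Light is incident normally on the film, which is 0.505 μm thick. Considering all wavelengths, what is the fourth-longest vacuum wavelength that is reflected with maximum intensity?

Ray reflecting at the top interface goes from n = 1.0 toward n = 2.1: a half-wave phase shift.
Ray reflecting at the bottom interface goes from n = 2.1 toward n = 2.38: a half-wave phase shift.
Net: no relative phase inversion (both shifts match).
For strong reflection here: 2 n t = m λ.
λ = 2 n t / m. The fourth-longest wavelength is m = 4: λ = 2 × 2.1 × 505 / 4.00 = 530 nm.

530 nm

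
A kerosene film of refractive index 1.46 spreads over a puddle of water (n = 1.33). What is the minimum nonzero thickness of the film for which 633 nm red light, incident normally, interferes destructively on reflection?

217 nm

Top surface (1.0 → 1.46): reflection off a higher-index medium gives a half-wave phase shift.
At the lower boundary (n = 1.46 to n = 1.33) the reflected ray undergoes no phase shift.
The two reflections differ by half a wavelength.
For dark reflection here: 2 n t = m λ.
Minimum nonzero at m = 1: t = λ / (2 n) = 633 / (2 × 1.46) = 217 nm.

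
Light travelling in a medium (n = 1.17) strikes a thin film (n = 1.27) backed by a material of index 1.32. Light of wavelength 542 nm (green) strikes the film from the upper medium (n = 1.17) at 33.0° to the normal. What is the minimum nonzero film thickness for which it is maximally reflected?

Top surface (1.17 → 1.27): reflection off a higher-index medium gives a half-wave phase shift.
Ray reflecting at the bottom interface goes from n = 1.27 toward n = 1.32: a half-wave phase shift.
Zero or two π shifts → no net half-wave offset.
So the condition for constructive reflection is 2 n t cos θ_r = m λ.
Snell's law: 1.17 sin 33.0° = 1.27 sin θ_r → sin θ_r = 0.502, cos θ_r = 0.865.
Minimum nonzero at m = 1: t = λ / (2 n cos θ_r) = 542 / (2 × 1.27 × 0.865) = 247 nm.

247 nm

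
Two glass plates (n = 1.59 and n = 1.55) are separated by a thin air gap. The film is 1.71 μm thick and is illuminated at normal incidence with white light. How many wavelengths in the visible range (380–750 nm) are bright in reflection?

Top surface (1.59 → 1.0): reflection off a lower-index medium gives no phase shift.
At the lower boundary (n = 1.0 to n = 1.55) the reflected ray undergoes a half-wave phase shift.
The two reflections differ by half a wavelength.
For strong reflection here: 2 n t = (m + ½) λ.
λ = 2 n t / (m + ½) = 3420 / (m + ½) nm.
m=4: 760 nm (IR); m=5: 622 nm (visible); m=6: 526 nm (visible); m=7: 456 nm (visible); m=8: 402 nm (visible); m=9: 360 nm (UV).

4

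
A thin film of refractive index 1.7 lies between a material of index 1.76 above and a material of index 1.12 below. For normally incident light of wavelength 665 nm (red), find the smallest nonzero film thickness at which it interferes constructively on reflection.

Top surface (1.76 → 1.7): reflection off a lower-index medium gives no phase shift.
At the lower boundary (n = 1.7 to n = 1.12) the reflected ray undergoes no phase shift.
Net: no relative phase inversion (both shifts match).
For strong reflection here: 2 n t = m λ.
Minimum nonzero at m = 1: t = λ / (2 n) = 665 / (2 × 1.7) = 196 nm.

196 nm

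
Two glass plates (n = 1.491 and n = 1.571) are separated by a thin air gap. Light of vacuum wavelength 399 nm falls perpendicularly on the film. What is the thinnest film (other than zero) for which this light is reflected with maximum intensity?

At the upper boundary (n = 1.491 to n = 1.0) the reflected ray undergoes no phase shift.
Ray reflecting at the bottom interface goes from n = 1.0 toward n = 1.571: a half-wave phase shift.
Net: one phase inversion between the two reflected rays.
For maximum reflection here: 2 n t = (m + ½) λ.
Minimum at m = 0: t = λ / (4 n) = 399 / (4 × 1.0) = 99.8 nm.

99.8 nm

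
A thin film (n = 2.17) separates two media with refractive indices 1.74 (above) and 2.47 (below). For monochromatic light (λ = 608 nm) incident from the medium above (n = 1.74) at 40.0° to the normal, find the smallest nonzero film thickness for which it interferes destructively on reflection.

Ray reflecting at the top interface goes from n = 1.74 toward n = 2.17: a half-wave phase shift.
Bottom surface (2.17 → 2.47): reflection off a higher-index medium gives a half-wave phase shift.
Net: no relative phase inversion (both shifts match).
For weak reflection here: 2 n t cos θ_r = (m + ½) λ.
Snell's law: 1.74 sin 40.0° = 2.17 sin θ_r → sin θ_r = 0.515, cos θ_r = 0.857.
Minimum at m = 0: t = λ / (4 n cos θ_r) = 608 / (4 × 2.17 × 0.857) = 81.7 nm.

81.7 nm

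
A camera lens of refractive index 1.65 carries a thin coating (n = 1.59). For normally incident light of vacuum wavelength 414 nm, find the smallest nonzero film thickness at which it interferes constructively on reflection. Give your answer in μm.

At the upper boundary (n = 1.0 to n = 1.59) the reflected ray undergoes a half-wave phase shift.
Bottom surface (1.59 → 1.65): reflection off a higher-index medium gives a half-wave phase shift.
The two reflections carry the same phase change, so no net offset.
For strong reflection here: 2 n t = m λ.
Minimum nonzero at m = 1: t = λ / (2 n) = 414 / (2 × 1.59) = 130 nm.

0.130 μm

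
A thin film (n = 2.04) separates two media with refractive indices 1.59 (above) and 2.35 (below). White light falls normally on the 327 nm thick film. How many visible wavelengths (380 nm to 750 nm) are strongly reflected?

2

Ray reflecting at the top interface goes from n = 1.59 toward n = 2.04: a half-wave phase shift.
Bottom surface (2.04 → 2.35): reflection off a higher-index medium gives a half-wave phase shift.
Zero or two π shifts → no net half-wave offset.
For strong reflection here: 2 n t = m λ.
λ = 2 n t / m = 1334 / m nm.
m=1: 1334 nm (IR); m=2: 667 nm (visible); m=3: 445 nm (visible); m=4: 334 nm (UV).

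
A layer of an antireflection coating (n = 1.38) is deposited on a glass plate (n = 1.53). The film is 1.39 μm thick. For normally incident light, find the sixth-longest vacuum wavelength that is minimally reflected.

698 nm

Ray reflecting at the top interface goes from n = 1.0 toward n = 1.38: a half-wave phase shift.
Ray reflecting at the bottom interface goes from n = 1.38 toward n = 1.53: a half-wave phase shift.
Zero or two π shifts → no net half-wave offset.
With no net inversion, destructive interference in reflection requires 2 n t = (m + ½) λ.
λ = 2 n t / (m + ½). The sixth-longest wavelength is m = 5: λ = 2 × 1.38 × 1390 / 5.50 = 698 nm.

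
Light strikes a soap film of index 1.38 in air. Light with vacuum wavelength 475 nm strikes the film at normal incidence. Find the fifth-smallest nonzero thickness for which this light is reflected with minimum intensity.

861 nm

At the upper boundary (n = 1.0 to n = 1.38) the reflected ray undergoes a half-wave phase shift.
At the lower boundary (n = 1.38 to n = 1.0) the reflected ray undergoes no phase shift.
Exactly one π shift → a net half-wave offset.
So the condition for destructive reflection is 2 n t = m λ.
The fifth-smallest nonzero thickness corresponds to m = 5: t = m λ / (2 n) = 5.00 × 475 / (2 × 1.38) = 861 nm.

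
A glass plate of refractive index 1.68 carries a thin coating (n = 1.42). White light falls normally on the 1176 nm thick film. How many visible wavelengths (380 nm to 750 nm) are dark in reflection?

5

At the upper boundary (n = 1.0 to n = 1.42) the reflected ray undergoes a half-wave phase shift.
At the lower boundary (n = 1.42 to n = 1.68) the reflected ray undergoes a half-wave phase shift.
Net: no relative phase inversion (both shifts match).
For minimum reflection here: 2 n t = (m + ½) λ.
λ = 2 n t / (m + ½) = 3340 / (m + ½) nm.
m=3: 954 nm (IR); m=4: 742 nm (visible); m=5: 607 nm (visible); m=6: 514 nm (visible); m=7: 445 nm (visible); m=8: 393 nm (visible); m=9: 352 nm (UV).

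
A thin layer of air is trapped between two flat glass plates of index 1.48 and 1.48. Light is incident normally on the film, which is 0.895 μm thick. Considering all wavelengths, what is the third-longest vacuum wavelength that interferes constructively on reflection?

716 nm

At the upper boundary (n = 1.48 to n = 1.0) the reflected ray undergoes no phase shift.
At the lower boundary (n = 1.0 to n = 1.48) the reflected ray undergoes a half-wave phase shift.
Net: one phase inversion between the two reflected rays.
So the condition for constructive reflection is 2 n t = (m + ½) λ.
λ = 2 n t / (m + ½). The third-longest wavelength is m = 2: λ = 2 × 1.0 × 895 / 2.50 = 716 nm.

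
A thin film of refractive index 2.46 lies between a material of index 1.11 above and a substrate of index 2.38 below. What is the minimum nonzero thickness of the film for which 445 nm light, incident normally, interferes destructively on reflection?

Top surface (1.11 → 2.46): reflection off a higher-index medium gives a half-wave phase shift.
Ray reflecting at the bottom interface goes from n = 2.46 toward n = 2.38: no phase shift.
Net: one phase inversion between the two reflected rays.
So the condition for destructive reflection is 2 n t = m λ.
Minimum nonzero at m = 1: t = λ / (2 n) = 445 / (2 × 2.46) = 90.4 nm.

90.4 nm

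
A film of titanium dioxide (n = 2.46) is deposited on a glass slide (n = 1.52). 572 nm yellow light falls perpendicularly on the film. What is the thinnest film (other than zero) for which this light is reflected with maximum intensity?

At the upper boundary (n = 1.0 to n = 2.46) the reflected ray undergoes a half-wave phase shift.
Bottom surface (2.46 → 1.52): reflection off a lower-index medium gives no phase shift.
The two reflections differ by half a wavelength.
With one net inversion, constructive interference in reflection requires 2 n t = (m + ½) λ.
Minimum at m = 0: t = λ / (4 n) = 572 / (4 × 2.46) = 58.1 nm.

58.1 nm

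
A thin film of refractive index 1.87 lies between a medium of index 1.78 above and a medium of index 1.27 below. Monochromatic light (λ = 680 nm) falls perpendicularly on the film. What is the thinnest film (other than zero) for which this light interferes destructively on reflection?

182 nm

Top surface (1.78 → 1.87): reflection off a higher-index medium gives a half-wave phase shift.
At the lower boundary (n = 1.87 to n = 1.27) the reflected ray undergoes no phase shift.
The two reflections differ by half a wavelength.
With one net inversion, destructive interference in reflection requires 2 n t = m λ.
Minimum nonzero at m = 1: t = λ / (2 n) = 680 / (2 × 1.87) = 182 nm.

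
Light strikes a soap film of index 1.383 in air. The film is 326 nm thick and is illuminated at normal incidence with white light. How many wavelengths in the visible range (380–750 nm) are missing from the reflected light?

At the upper boundary (n = 1.0 to n = 1.383) the reflected ray undergoes a half-wave phase shift.
At the lower boundary (n = 1.383 to n = 1.0) the reflected ray undergoes no phase shift.
The two reflections differ by half a wavelength.
With one net inversion, destructive interference in reflection requires 2 n t = m λ.
λ = 2 n t / m = 902 / m nm.
m=1: 902 nm (IR); m=2: 451 nm (visible); m=3: 301 nm (UV).

1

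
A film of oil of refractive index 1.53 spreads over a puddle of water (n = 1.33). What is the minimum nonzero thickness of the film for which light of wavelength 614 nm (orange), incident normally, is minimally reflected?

At the upper boundary (n = 1.0 to n = 1.53) the reflected ray undergoes a half-wave phase shift.
Bottom surface (1.53 → 1.33): reflection off a lower-index medium gives no phase shift.
Net: one phase inversion between the two reflected rays.
For dark reflection here: 2 n t = m λ.
Minimum nonzero at m = 1: t = λ / (2 n) = 614 / (2 × 1.53) = 201 nm.

201 nm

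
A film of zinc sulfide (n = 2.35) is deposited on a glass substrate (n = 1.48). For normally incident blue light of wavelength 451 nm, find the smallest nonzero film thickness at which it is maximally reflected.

48.0 nm

Ray reflecting at the top interface goes from n = 1.0 toward n = 2.35: a half-wave phase shift.
Ray reflecting at the bottom interface goes from n = 2.35 toward n = 1.48: no phase shift.
Net: one phase inversion between the two reflected rays.
For bright reflection here: 2 n t = (m + ½) λ.
Minimum at m = 0: t = λ / (4 n) = 451 / (4 × 2.35) = 48.0 nm.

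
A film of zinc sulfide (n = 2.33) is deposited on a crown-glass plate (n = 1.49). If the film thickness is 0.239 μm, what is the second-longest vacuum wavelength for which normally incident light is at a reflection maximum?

742 nm

Top surface (1.0 → 2.33): reflection off a higher-index medium gives a half-wave phase shift.
Bottom surface (2.33 → 1.49): reflection off a lower-index medium gives no phase shift.
The two reflections differ by half a wavelength.
So the condition for constructive reflection is 2 n t = (m + ½) λ.
λ = 2 n t / (m + ½). The second-longest wavelength is m = 1: λ = 2 × 2.33 × 239 / 1.50 = 742 nm.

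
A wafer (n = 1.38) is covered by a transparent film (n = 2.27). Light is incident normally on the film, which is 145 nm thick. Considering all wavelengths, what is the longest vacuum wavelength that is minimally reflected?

658 nm

At the upper boundary (n = 1.0 to n = 2.27) the reflected ray undergoes a half-wave phase shift.
Ray reflecting at the bottom interface goes from n = 2.27 toward n = 1.38: no phase shift.
Net: one phase inversion between the two reflected rays.
So the condition for destructive reflection is 2 n t = m λ.
λ = 2 n t / m. The longest wavelength is m = 1: λ = 2 × 2.27 × 145 / 1.00 = 658 nm.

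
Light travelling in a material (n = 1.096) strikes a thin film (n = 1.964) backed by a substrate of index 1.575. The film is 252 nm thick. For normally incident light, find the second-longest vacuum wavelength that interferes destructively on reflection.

495 nm

At the upper boundary (n = 1.096 to n = 1.964) the reflected ray undergoes a half-wave phase shift.
Bottom surface (1.964 → 1.575): reflection off a lower-index medium gives no phase shift.
Net: one phase inversion between the two reflected rays.
With one net inversion, destructive interference in reflection requires 2 n t = m λ.
λ = 2 n t / m. The second-longest wavelength is m = 2: λ = 2 × 1.964 × 252 / 2.00 = 495 nm.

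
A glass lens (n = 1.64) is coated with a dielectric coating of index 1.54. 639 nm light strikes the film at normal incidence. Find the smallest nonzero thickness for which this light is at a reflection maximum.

At the upper boundary (n = 1.0 to n = 1.54) the reflected ray undergoes a half-wave phase shift.
At the lower boundary (n = 1.54 to n = 1.64) the reflected ray undergoes a half-wave phase shift.
The two reflections carry the same phase change, so no net offset.
With no net inversion, constructive interference in reflection requires 2 n t = m λ.
The smallest nonzero thickness corresponds to m = 1: t = m λ / (2 n) = 1.00 × 639 / (2 × 1.54) = 207 nm.

207 nm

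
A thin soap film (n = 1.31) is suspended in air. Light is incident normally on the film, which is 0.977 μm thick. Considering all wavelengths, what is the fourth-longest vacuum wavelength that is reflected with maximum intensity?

731 nm

At the upper boundary (n = 1.0 to n = 1.31) the reflected ray undergoes a half-wave phase shift.
At the lower boundary (n = 1.31 to n = 1.0) the reflected ray undergoes no phase shift.
Exactly one π shift → a net half-wave offset.
For maximum reflection here: 2 n t = (m + ½) λ.
λ = 2 n t / (m + ½). The fourth-longest wavelength is m = 3: λ = 2 × 1.31 × 977 / 3.50 = 731 nm.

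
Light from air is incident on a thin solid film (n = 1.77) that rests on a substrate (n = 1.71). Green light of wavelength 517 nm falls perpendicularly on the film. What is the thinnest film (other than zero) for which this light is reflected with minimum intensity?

146 nm

Ray reflecting at the top interface goes from n = 1.0 toward n = 1.77: a half-wave phase shift.
Ray reflecting at the bottom interface goes from n = 1.77 toward n = 1.71: no phase shift.
Net: one phase inversion between the two reflected rays.
With one net inversion, destructive interference in reflection requires 2 n t = m λ.
Minimum nonzero at m = 1: t = λ / (2 n) = 517 / (2 × 1.77) = 146 nm.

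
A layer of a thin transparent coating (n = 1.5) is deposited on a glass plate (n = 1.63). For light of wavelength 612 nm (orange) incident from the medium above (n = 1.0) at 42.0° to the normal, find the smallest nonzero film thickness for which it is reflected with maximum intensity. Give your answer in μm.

Ray reflecting at the top interface goes from n = 1.0 toward n = 1.5: a half-wave phase shift.
At the lower boundary (n = 1.5 to n = 1.63) the reflected ray undergoes a half-wave phase shift.
Zero or two π shifts → no net half-wave offset.
For maximum reflection here: 2 n t cos θ_r = m λ.
Snell's law: 1.0 sin 42.0° = 1.5 sin θ_r → sin θ_r = 0.446, cos θ_r = 0.895.
Minimum nonzero at m = 1: t = λ / (2 n cos θ_r) = 612 / (2 × 1.5 × 0.895) = 228 nm.

0.228 μm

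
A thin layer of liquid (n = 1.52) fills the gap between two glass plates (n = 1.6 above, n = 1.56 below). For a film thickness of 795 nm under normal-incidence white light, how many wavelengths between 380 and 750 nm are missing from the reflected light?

At the upper boundary (n = 1.6 to n = 1.52) the reflected ray undergoes no phase shift.
Ray reflecting at the bottom interface goes from n = 1.52 toward n = 1.56: a half-wave phase shift.
The two reflections differ by half a wavelength.
With one net inversion, destructive interference in reflection requires 2 n t = m λ.
λ = 2 n t / m = 2417 / m nm.
m=3: 806 nm (IR); m=4: 604 nm (visible); m=5: 483 nm (visible); m=6: 403 nm (visible); m=7: 345 nm (UV).

3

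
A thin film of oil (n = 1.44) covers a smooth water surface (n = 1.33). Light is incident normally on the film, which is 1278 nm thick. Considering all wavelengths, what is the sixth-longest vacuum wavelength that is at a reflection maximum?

Ray reflecting at the top interface goes from n = 1.0 toward n = 1.44: a half-wave phase shift.
Ray reflecting at the bottom interface goes from n = 1.44 toward n = 1.33: no phase shift.
The two reflections differ by half a wavelength.
For bright reflection here: 2 n t = (m + ½) λ.
λ = 2 n t / (m + ½). The sixth-longest wavelength is m = 5: λ = 2 × 1.44 × 1278 / 5.50 = 669 nm.

669 nm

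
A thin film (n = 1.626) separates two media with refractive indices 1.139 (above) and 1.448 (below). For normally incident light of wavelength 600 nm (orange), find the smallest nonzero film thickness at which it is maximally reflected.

Ray reflecting at the top interface goes from n = 1.139 toward n = 1.626: a half-wave phase shift.
At the lower boundary (n = 1.626 to n = 1.448) the reflected ray undergoes no phase shift.
Exactly one π shift → a net half-wave offset.
With one net inversion, constructive interference in reflection requires 2 n t = (m + ½) λ.
Minimum at m = 0: t = λ / (4 n) = 600 / (4 × 1.626) = 92.3 nm.

92.3 nm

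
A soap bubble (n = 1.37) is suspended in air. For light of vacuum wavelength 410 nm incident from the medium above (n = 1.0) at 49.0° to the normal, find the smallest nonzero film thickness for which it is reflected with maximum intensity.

89.6 nm

Ray reflecting at the top interface goes from n = 1.0 toward n = 1.37: a half-wave phase shift.
Ray reflecting at the bottom interface goes from n = 1.37 toward n = 1.0: no phase shift.
Net: one phase inversion between the two reflected rays.
With one net inversion, constructive interference in reflection requires 2 n t cos θ_r = (m + ½) λ.
Snell's law: 1.0 sin 49.0° = 1.37 sin θ_r → sin θ_r = 0.551, cos θ_r = 0.835.
Minimum at m = 0: t = λ / (4 n cos θ_r) = 410 / (4 × 1.37 × 0.835) = 89.6 nm.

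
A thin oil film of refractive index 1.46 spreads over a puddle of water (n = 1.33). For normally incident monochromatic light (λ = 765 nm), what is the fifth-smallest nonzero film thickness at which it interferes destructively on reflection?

Ray reflecting at the top interface goes from n = 1.0 toward n = 1.46: a half-wave phase shift.
Ray reflecting at the bottom interface goes from n = 1.46 toward n = 1.33: no phase shift.
Net: one phase inversion between the two reflected rays.
For weak reflection here: 2 n t = m λ.
The fifth-smallest nonzero thickness corresponds to m = 5: t = m λ / (2 n) = 5.00 × 765 / (2 × 1.46) = 1310 nm.

1310 nm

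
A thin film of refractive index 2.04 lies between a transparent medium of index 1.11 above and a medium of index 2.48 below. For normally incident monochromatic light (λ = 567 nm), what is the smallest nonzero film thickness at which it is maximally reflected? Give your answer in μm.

0.139 μm

At the upper boundary (n = 1.11 to n = 2.04) the reflected ray undergoes a half-wave phase shift.
Bottom surface (2.04 → 2.48): reflection off a higher-index medium gives a half-wave phase shift.
The two reflections carry the same phase change, so no net offset.
With no net inversion, constructive interference in reflection requires 2 n t = m λ.
The smallest nonzero thickness corresponds to m = 1: t = m λ / (2 n) = 1.00 × 567 / (2 × 2.04) = 139 nm.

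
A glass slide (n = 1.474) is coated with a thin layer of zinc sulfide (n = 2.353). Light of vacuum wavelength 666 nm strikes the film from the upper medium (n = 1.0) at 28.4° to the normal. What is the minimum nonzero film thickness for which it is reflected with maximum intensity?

72.3 nm

Top surface (1.0 → 2.353): reflection off a higher-index medium gives a half-wave phase shift.
Ray reflecting at the bottom interface goes from n = 2.353 toward n = 1.474: no phase shift.
Net: one phase inversion between the two reflected rays.
For strong reflection here: 2 n t cos θ_r = (m + ½) λ.
Snell's law: 1.0 sin 28.4° = 2.353 sin θ_r → sin θ_r = 0.202, cos θ_r = 0.979.
Minimum at m = 0: t = λ / (4 n cos θ_r) = 666 / (4 × 2.353 × 0.979) = 72.3 nm.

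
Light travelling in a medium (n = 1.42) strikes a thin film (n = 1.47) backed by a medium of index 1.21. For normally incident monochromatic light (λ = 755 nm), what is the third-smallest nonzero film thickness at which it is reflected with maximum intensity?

At the upper boundary (n = 1.42 to n = 1.47) the reflected ray undergoes a half-wave phase shift.
Bottom surface (1.47 → 1.21): reflection off a lower-index medium gives no phase shift.
The two reflections differ by half a wavelength.
With one net inversion, constructive interference in reflection requires 2 n t = (m + ½) λ.
The third-smallest nonzero thickness corresponds to m = 2: t = (m + ½) λ / (2 n) = 2.50 × 755 / (2 × 1.47) = 642 nm.

642 nm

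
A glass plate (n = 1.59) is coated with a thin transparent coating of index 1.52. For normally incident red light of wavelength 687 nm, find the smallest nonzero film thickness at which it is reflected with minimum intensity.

Ray reflecting at the top interface goes from n = 1.0 toward n = 1.52: a half-wave phase shift.
Bottom surface (1.52 → 1.59): reflection off a higher-index medium gives a half-wave phase shift.
Zero or two π shifts → no net half-wave offset.
So the condition for destructive reflection is 2 n t = (m + ½) λ.
Minimum at m = 0: t = λ / (4 n) = 687 / (4 × 1.52) = 113 nm.

113 nm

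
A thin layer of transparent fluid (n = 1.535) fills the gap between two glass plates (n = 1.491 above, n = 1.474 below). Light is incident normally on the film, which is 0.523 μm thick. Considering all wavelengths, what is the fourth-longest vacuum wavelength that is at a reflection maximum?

Top surface (1.491 → 1.535): reflection off a higher-index medium gives a half-wave phase shift.
Bottom surface (1.535 → 1.474): reflection off a lower-index medium gives no phase shift.
The two reflections differ by half a wavelength.
With one net inversion, constructive interference in reflection requires 2 n t = (m + ½) λ.
λ = 2 n t / (m + ½). The fourth-longest wavelength is m = 3: λ = 2 × 1.535 × 523 / 3.50 = 459 nm.

459 nm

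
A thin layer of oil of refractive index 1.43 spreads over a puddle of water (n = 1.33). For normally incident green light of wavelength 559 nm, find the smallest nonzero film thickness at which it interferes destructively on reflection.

195 nm

At the upper boundary (n = 1.0 to n = 1.43) the reflected ray undergoes a half-wave phase shift.
Ray reflecting at the bottom interface goes from n = 1.43 toward n = 1.33: no phase shift.
Exactly one π shift → a net half-wave offset.
So the condition for destructive reflection is 2 n t = m λ.
Minimum nonzero at m = 1: t = λ / (2 n) = 559 / (2 × 1.43) = 195 nm.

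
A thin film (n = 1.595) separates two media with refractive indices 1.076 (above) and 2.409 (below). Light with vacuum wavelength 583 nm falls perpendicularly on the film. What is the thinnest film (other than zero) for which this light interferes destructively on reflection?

At the upper boundary (n = 1.076 to n = 1.595) the reflected ray undergoes a half-wave phase shift.
At the lower boundary (n = 1.595 to n = 2.409) the reflected ray undergoes a half-wave phase shift.
The two reflections carry the same phase change, so no net offset.
So the condition for destructive reflection is 2 n t = (m + ½) λ.
Minimum at m = 0: t = λ / (4 n) = 583 / (4 × 1.595) = 91.4 nm.

91.4 nm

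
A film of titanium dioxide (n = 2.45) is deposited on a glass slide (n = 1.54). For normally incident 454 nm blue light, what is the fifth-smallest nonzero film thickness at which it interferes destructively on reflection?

463 nm

Ray reflecting at the top interface goes from n = 1.0 toward n = 2.45: a half-wave phase shift.
Ray reflecting at the bottom interface goes from n = 2.45 toward n = 1.54: no phase shift.
The two reflections differ by half a wavelength.
With one net inversion, destructive interference in reflection requires 2 n t = m λ.
The fifth-smallest nonzero thickness corresponds to m = 5: t = m λ / (2 n) = 5.00 × 454 / (2 × 2.45) = 463 nm.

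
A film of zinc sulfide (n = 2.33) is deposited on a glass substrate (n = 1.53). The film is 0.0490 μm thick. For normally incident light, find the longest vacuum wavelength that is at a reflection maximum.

Ray reflecting at the top interface goes from n = 1.0 toward n = 2.33: a half-wave phase shift.
Ray reflecting at the bottom interface goes from n = 2.33 toward n = 1.53: no phase shift.
Exactly one π shift → a net half-wave offset.
For bright reflection here: 2 n t = (m + ½) λ.
λ = 2 n t / (m + ½). The longest wavelength is m = 0: λ = 2 × 2.33 × 49.0 / 0.500 = 457 nm.

457 nm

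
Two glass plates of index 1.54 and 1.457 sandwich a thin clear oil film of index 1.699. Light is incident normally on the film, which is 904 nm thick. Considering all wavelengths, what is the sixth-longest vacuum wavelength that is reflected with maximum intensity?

At the upper boundary (n = 1.54 to n = 1.699) the reflected ray undergoes a half-wave phase shift.
Bottom surface (1.699 → 1.457): reflection off a lower-index medium gives no phase shift.
Net: one phase inversion between the two reflected rays.
So the condition for constructive reflection is 2 n t = (m + ½) λ.
λ = 2 n t / (m + ½). The sixth-longest wavelength is m = 5: λ = 2 × 1.699 × 904 / 5.50 = 559 nm.

559 nm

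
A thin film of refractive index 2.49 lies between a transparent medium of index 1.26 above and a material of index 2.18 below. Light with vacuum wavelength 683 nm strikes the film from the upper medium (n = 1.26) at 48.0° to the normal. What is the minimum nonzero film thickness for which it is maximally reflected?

74.0 nm

Top surface (1.26 → 2.49): reflection off a higher-index medium gives a half-wave phase shift.
At the lower boundary (n = 2.49 to n = 2.18) the reflected ray undergoes no phase shift.
Net: one phase inversion between the two reflected rays.
For maximum reflection here: 2 n t cos θ_r = (m + ½) λ.
Snell's law: 1.26 sin 48.0° = 2.49 sin θ_r → sin θ_r = 0.376, cos θ_r = 0.927.
Minimum at m = 0: t = λ / (4 n cos θ_r) = 683 / (4 × 2.49 × 0.927) = 74.0 nm.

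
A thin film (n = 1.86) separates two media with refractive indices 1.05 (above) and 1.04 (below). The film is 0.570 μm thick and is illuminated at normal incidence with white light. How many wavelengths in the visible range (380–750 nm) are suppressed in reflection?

Ray reflecting at the top interface goes from n = 1.05 toward n = 1.86: a half-wave phase shift.
Ray reflecting at the bottom interface goes from n = 1.86 toward n = 1.04: no phase shift.
Net: one phase inversion between the two reflected rays.
So the condition for destructive reflection is 2 n t = m λ.
λ = 2 n t / m = 2120 / m nm.
m=2: 1060 nm (IR); m=3: 707 nm (visible); m=4: 530 nm (visible); m=5: 424 nm (visible); m=6: 353 nm (UV).

3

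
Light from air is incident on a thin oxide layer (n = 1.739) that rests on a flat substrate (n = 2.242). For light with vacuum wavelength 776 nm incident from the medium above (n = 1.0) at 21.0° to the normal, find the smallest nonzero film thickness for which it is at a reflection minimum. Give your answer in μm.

0.114 μm

At the upper boundary (n = 1.0 to n = 1.739) the reflected ray undergoes a half-wave phase shift.
Ray reflecting at the bottom interface goes from n = 1.739 toward n = 2.242: a half-wave phase shift.
The two reflections carry the same phase change, so no net offset.
With no net inversion, destructive interference in reflection requires 2 n t cos θ_r = (m + ½) λ.
Snell's law: 1.0 sin 21.0° = 1.739 sin θ_r → sin θ_r = 0.206, cos θ_r = 0.979.
Minimum at m = 0: t = λ / (4 n cos θ_r) = 776 / (4 × 1.739 × 0.979) = 114 nm.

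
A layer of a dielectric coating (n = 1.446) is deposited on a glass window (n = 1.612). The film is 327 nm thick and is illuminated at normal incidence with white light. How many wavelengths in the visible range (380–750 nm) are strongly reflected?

At the upper boundary (n = 1.0 to n = 1.446) the reflected ray undergoes a half-wave phase shift.
Bottom surface (1.446 → 1.612): reflection off a higher-index medium gives a half-wave phase shift.
Net: no relative phase inversion (both shifts match).
For strong reflection here: 2 n t = m λ.
λ = 2 n t / m = 946 / m nm.
m=1: 946 nm (IR); m=2: 473 nm (visible); m=3: 315 nm (UV).

1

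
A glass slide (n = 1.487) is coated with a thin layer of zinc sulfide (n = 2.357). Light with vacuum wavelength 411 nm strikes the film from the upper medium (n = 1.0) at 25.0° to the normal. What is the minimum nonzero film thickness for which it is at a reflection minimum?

Top surface (1.0 → 2.357): reflection off a higher-index medium gives a half-wave phase shift.
Bottom surface (2.357 → 1.487): reflection off a lower-index medium gives no phase shift.
Exactly one π shift → a net half-wave offset.
With one net inversion, destructive interference in reflection requires 2 n t cos θ_r = m λ.
Snell's law: 1.0 sin 25.0° = 2.357 sin θ_r → sin θ_r = 0.179, cos θ_r = 0.984.
Minimum nonzero at m = 1: t = λ / (2 n cos θ_r) = 411 / (2 × 2.357 × 0.984) = 88.6 nm.

88.6 nm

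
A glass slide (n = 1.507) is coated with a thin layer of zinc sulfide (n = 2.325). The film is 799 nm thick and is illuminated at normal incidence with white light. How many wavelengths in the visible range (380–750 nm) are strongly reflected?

Ray reflecting at the top interface goes from n = 1.0 toward n = 2.325: a half-wave phase shift.
Bottom surface (2.325 → 1.507): reflection off a lower-index medium gives no phase shift.
Net: one phase inversion between the two reflected rays.
With one net inversion, constructive interference in reflection requires 2 n t = (m + ½) λ.
λ = 2 n t / (m + ½) = 3715 / (m + ½) nm.
m=4: 826 nm (IR); m=5: 676 nm (visible); m=6: 572 nm (visible); m=7: 495 nm (visible); m=8: 437 nm (visible); m=9: 391 nm (visible); m=10: 354 nm (UV).

5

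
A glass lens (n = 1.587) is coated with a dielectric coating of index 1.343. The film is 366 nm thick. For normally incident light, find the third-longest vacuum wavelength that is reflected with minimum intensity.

Top surface (1.0 → 1.343): reflection off a higher-index medium gives a half-wave phase shift.
Bottom surface (1.343 → 1.587): reflection off a higher-index medium gives a half-wave phase shift.
Zero or two π shifts → no net half-wave offset.
For weak reflection here: 2 n t = (m + ½) λ.
λ = 2 n t / (m + ½). The third-longest wavelength is m = 2: λ = 2 × 1.343 × 366 / 2.50 = 393 nm.

393 nm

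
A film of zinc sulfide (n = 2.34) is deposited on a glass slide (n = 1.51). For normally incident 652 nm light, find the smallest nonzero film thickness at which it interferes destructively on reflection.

139 nm

At the upper boundary (n = 1.0 to n = 2.34) the reflected ray undergoes a half-wave phase shift.
Ray reflecting at the bottom interface goes from n = 2.34 toward n = 1.51: no phase shift.
The two reflections differ by half a wavelength.
For dark reflection here: 2 n t = m λ.
Minimum nonzero at m = 1: t = λ / (2 n) = 652 / (2 × 2.34) = 139 nm.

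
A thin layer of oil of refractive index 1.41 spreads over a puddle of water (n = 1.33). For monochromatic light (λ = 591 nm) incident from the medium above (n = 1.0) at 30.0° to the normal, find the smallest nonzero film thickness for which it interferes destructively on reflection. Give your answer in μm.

Top surface (1.0 → 1.41): reflection off a higher-index medium gives a half-wave phase shift.
At the lower boundary (n = 1.41 to n = 1.33) the reflected ray undergoes no phase shift.
Exactly one π shift → a net half-wave offset.
So the condition for destructive reflection is 2 n t cos θ_r = m λ.
Snell's law: 1.0 sin 30.0° = 1.41 sin θ_r → sin θ_r = 0.355, cos θ_r = 0.935.
Minimum nonzero at m = 1: t = λ / (2 n cos θ_r) = 591 / (2 × 1.41 × 0.935) = 224 nm.

0.224 μm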